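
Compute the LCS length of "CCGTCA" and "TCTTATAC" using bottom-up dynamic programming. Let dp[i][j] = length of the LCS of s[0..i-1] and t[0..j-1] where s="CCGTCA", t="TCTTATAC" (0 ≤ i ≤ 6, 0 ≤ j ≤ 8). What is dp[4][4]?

2

   ''  T  C  T  T  A  T  A  C
''  0  0  0  0  0  0  0  0  0
 C  0  0  1  1  1  1  1  1  1
 C  0  0  1  1  1  1  1  1  2
 G  0  0  1  1  1  1  1  1  2
 T  0  1  1  2  2  2  2  2  2
 C  0  1  2  2  2  2  2  2  3
 A  0  1  2  2  2  3  3  3  3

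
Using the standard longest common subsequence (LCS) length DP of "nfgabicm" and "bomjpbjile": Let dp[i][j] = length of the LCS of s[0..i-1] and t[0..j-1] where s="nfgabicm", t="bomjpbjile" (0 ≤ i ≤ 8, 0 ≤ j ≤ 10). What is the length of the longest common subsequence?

   ''  b  o  m  j  p  b  j  i  l  e
''  0  0  0  0  0  0  0  0  0  0  0
 n  0  0  0  0  0  0  0  0  0  0  0
 f  0  0  0  0  0  0  0  0  0  0  0
 g  0  0  0  0  0  0  0  0  0  0  0
 a  0  0  0  0  0  0  0  0  0  0  0
 b  0  1  1  1  1  1  1  1  1  1  1
 i  0  1  1  1  1  1  1  1  2  2  2
 c  0  1  1  1  1  1  1  1  2  2  2
 m  0  1  1  2  2  2  2  2  2  2  2

2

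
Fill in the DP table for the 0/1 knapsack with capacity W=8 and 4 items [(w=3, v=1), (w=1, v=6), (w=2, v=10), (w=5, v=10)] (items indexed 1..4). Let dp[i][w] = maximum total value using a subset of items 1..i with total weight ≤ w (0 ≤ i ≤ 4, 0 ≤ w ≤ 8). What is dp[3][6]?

17

i\w   0   1   2   3   4   5   6   7   8
  0   0   0   0   0   0   0   0   0   0
  1   0   0   0   1   1   1   1   1   1
  2   0   6   6   6   7   7   7   7   7
  3   0   6  10  16  16  16  17  17  17
  4   0   6  10  16  16  16  17  20  26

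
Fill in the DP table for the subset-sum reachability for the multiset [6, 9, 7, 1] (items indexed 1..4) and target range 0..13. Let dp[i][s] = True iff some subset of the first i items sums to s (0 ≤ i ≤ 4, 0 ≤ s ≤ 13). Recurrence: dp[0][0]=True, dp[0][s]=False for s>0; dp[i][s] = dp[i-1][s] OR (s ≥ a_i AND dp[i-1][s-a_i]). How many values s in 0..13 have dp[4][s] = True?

8

i\s   0   1   2   3   4   5   6   7   8   9  10  11  12  13
  0   T   F   F   F   F   F   F   F   F   F   F   F   F   F
  1   T   F   F   F   F   F   T   F   F   F   F   F   F   F
  2   T   F   F   F   F   F   T   F   F   T   F   F   F   F
  3   T   F   F   F   F   F   T   T   F   T   F   F   F   T
  4   T   T   F   F   F   F   T   T   T   T   T   F   F   T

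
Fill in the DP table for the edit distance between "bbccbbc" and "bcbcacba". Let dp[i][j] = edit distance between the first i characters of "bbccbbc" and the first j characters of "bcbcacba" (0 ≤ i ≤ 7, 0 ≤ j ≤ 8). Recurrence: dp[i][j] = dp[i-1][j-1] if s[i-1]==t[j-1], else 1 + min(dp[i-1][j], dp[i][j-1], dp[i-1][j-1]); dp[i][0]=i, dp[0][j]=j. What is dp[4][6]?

   ''  b  c  b  c  a  c  b  a
''  0  1  2  3  4  5  6  7  8
 b  1  0  1  2  3  4  5  6  7
 b  2  1  1  1  2  3  4  5  6
 c  3  2  1  2  1  2  3  4  5
 c  4  3  2  2  2  2  2  3  4
 b  5  4  3  2  3  3  3  2  3
 b  6  5  4  3  3  4  4  3  3
 c  7  6  5  4  3  4  4  4  4

2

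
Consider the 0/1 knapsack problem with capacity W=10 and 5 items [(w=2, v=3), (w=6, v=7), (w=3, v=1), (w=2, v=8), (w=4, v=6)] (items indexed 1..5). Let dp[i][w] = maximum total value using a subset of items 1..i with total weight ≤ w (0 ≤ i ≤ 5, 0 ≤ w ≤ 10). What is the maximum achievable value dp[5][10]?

18

i\w   0   1   2   3   4   5   6   7   8   9  10
  0   0   0   0   0   0   0   0   0   0   0   0
  1   0   0   3   3   3   3   3   3   3   3   3
  2   0   0   3   3   3   3   7   7  10  10  10
  3   0   0   3   3   3   4   7   7  10  10  10
  4   0   0   8   8  11  11  11  12  15  15  18
  5   0   0   8   8  11  11  14  14  17  17  18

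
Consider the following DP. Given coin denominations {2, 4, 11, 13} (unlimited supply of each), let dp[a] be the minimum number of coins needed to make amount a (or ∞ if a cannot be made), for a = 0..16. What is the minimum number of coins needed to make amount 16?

4

 a  0  1  2  3  4  5  6  7  8  9 10 11 12 13 14 15 16
dp  0  -  1  -  1  -  2  -  2  -  3  1  3  1  4  2  4
(- denotes ∞ / unreachable)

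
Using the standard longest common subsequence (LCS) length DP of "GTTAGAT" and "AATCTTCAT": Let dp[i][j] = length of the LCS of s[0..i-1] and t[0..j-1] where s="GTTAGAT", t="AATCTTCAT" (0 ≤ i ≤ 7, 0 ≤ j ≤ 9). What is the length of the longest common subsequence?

4

   ''  A  A  T  C  T  T  C  A  T
''  0  0  0  0  0  0  0  0  0  0
 G  0  0  0  0  0  0  0  0  0  0
 T  0  0  0  1  1  1  1  1  1  1
 T  0  0  0  1  1  2  2  2  2  2
 A  0  1  1  1  1  2  2  2  3  3
 G  0  1  1  1  1  2  2  2  3  3
 A  0  1  2  2  2  2  2  2  3  3
 T  0  1  2  3  3  3  3  3  3  4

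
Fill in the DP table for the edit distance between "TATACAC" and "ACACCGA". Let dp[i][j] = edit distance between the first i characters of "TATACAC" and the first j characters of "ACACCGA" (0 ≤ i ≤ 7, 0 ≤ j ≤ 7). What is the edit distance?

   ''  A  C  A  C  C  G  A
''  0  1  2  3  4  5  6  7
 T  1  1  2  3  4  5  6  7
 A  2  1  2  2  3  4  5  6
 T  3  2  2  3  3  4  5  6
 A  4  3  3  2  3  4  5  5
 C  5  4  3  3  2  3  4  5
 A  6  5  4  3  3  3  4  4
 C  7  6  5  4  3  3  4  5

5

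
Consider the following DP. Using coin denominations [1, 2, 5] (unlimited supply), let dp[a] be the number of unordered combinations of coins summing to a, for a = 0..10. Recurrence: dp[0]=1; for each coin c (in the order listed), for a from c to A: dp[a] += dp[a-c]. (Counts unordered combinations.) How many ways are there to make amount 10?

after  coin     0     1     2     3     4     5     6     7     8     9    10
          1     1     1     1     1     1     1     1     1     1     1     1
          2     1     1     2     2     3     3     4     4     5     5     6
          5     1     1     2     2     3     4     5     6     7     8    10

10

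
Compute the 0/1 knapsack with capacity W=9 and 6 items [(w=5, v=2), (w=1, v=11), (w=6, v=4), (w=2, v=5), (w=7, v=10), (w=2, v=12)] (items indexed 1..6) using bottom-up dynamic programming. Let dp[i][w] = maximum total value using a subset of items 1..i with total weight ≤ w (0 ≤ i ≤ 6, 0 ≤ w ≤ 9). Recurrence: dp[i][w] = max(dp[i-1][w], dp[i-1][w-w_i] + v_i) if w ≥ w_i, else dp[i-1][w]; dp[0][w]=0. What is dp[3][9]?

15

i\w   0   1   2   3   4   5   6   7   8   9
  0   0   0   0   0   0   0   0   0   0   0
  1   0   0   0   0   0   2   2   2   2   2
  2   0  11  11  11  11  11  13  13  13  13
  3   0  11  11  11  11  11  13  15  15  15
  4   0  11  11  16  16  16  16  16  18  20
  5   0  11  11  16  16  16  16  16  21  21
  6   0  11  12  23  23  28  28  28  28  28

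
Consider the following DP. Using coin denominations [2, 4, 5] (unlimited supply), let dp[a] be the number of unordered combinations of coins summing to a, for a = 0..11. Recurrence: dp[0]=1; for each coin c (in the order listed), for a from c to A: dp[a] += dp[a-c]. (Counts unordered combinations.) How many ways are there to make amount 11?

2

after  coin     0     1     2     3     4     5     6     7     8     9    10    11
          2     1     0     1     0     1     0     1     0     1     0     1     0
          4     1     0     1     0     2     0     2     0     3     0     3     0
          5     1     0     1     0     2     1     2     1     3     2     4     2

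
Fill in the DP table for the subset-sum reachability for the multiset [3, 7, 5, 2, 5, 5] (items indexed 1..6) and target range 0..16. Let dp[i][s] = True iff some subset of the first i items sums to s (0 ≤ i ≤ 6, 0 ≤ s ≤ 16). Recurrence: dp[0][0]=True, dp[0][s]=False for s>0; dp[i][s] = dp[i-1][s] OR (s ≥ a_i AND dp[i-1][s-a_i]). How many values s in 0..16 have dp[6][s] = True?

i\s   0   1   2   3   4   5   6   7   8   9  10  11  12  13  14  15  16
  0   T   F   F   F   F   F   F   F   F   F   F   F   F   F   F   F   F
  1   T   F   F   T   F   F   F   F   F   F   F   F   F   F   F   F   F
  2   T   F   F   T   F   F   F   T   F   F   T   F   F   F   F   F   F
  3   T   F   F   T   F   T   F   T   T   F   T   F   T   F   F   T   F
  4   T   F   T   T   F   T   F   T   T   T   T   F   T   F   T   T   F
  5   T   F   T   T   F   T   F   T   T   T   T   F   T   T   T   T   F
  6   T   F   T   T   F   T   F   T   T   T   T   F   T   T   T   T   F

12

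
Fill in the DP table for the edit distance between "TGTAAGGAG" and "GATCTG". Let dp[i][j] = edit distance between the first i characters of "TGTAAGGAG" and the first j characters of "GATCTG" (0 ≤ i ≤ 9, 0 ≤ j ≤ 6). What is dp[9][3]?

   ''  G  A  T  C  T  G
''  0  1  2  3  4  5  6
 T  1  1  2  2  3  4  5
 G  2  1  2  3  3  4  4
 T  3  2  2  2  3  3  4
 A  4  3  2  3  3  4  4
 A  5  4  3  3  4  4  5
 G  6  5  4  4  4  5  4
 G  7  6  5  5  5  5  5
 A  8  7  6  6  6  6  6
 G  9  8  7  7  7  7  6

7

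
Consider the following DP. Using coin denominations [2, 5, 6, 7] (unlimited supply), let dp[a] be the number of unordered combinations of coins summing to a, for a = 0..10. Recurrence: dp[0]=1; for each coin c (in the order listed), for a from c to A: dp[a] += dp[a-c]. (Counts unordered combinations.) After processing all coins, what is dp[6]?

2

after  coin     0     1     2     3     4     5     6     7     8     9    10
          2     1     0     1     0     1     0     1     0     1     0     1
          5     1     0     1     0     1     1     1     1     1     1     2
          6     1     0     1     0     1     1     2     1     2     1     3
          7     1     0     1     0     1     1     2     2     2     2     3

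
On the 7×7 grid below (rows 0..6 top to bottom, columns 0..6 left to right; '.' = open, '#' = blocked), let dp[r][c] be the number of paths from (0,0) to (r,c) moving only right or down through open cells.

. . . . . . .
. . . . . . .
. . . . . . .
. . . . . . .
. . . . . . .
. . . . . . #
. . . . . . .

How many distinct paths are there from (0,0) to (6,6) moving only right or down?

462

r\c   0   1   2   3   4   5   6
  0   1   1   1   1   1   1   1
  1   1   2   3   4   5   6   7
  2   1   3   6  10  15  21  28
  3   1   4  10  20  35  56  84
  4   1   5  15  35  70 126 210
  5   1   6  21  56 126 252   0
  6   1   7  28  84 210 462 462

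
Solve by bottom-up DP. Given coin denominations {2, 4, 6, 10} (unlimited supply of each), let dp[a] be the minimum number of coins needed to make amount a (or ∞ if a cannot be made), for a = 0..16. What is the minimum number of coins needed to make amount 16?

2

 a  0  1  2  3  4  5  6  7  8  9 10 11 12 13 14 15 16
dp  0  -  1  -  1  -  1  -  2  -  1  -  2  -  2  -  2
(- denotes ∞ / unreachable)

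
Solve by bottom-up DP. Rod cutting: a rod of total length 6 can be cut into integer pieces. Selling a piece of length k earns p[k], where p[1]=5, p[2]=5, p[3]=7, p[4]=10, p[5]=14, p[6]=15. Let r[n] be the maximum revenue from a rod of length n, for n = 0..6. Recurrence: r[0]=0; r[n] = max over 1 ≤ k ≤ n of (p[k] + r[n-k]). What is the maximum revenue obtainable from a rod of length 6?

30

   n    0    1    2    3    4    5    6
r[n]    0    5   10   15   20   25   30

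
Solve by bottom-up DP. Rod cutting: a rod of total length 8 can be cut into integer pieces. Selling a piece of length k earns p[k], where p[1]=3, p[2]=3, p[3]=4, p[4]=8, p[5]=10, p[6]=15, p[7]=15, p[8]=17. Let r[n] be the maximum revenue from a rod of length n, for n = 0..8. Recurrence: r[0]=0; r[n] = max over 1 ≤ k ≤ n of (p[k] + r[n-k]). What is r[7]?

21

   n    0    1    2    3    4    5    6    7    8
r[n]    0    3    6    9   12   15   18   21   24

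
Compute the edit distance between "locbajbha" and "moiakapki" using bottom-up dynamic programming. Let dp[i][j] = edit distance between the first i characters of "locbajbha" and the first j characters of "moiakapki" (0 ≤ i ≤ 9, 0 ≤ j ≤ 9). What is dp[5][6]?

4

   ''  m  o  i  a  k  a  p  k  i
''  0  1  2  3  4  5  6  7  8  9
 l  1  1  2  3  4  5  6  7  8  9
 o  2  2  1  2  3  4  5  6  7  8
 c  3  3  2  2  3  4  5  6  7  8
 b  4  4  3  3  3  4  5  6  7  8
 a  5  5  4  4  3  4  4  5  6  7
 j  6  6  5  5  4  4  5  5  6  7
 b  7  7  6  6  5  5  5  6  6  7
 h  8  8  7  7  6  6  6  6  7  7
 a  9  9  8  8  7  7  6  7  7  8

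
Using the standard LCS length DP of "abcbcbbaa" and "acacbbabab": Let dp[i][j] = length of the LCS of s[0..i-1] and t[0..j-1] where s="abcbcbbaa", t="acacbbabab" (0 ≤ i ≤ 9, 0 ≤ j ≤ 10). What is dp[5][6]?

3

   ''  a  c  a  c  b  b  a  b  a  b
''  0  0  0  0  0  0  0  0  0  0  0
 a  0  1  1  1  1  1  1  1  1  1  1
 b  0  1  1  1  1  2  2  2  2  2  2
 c  0  1  2  2  2  2  2  2  2  2  2
 b  0  1  2  2  2  3  3  3  3  3  3
 c  0  1  2  2  3  3  3  3  3  3  3
 b  0  1  2  2  3  4  4  4  4  4  4
 b  0  1  2  2  3  4  5  5  5  5  5
 a  0  1  2  3  3  4  5  6  6  6  6
 a  0  1  2  3  3  4  5  6  6  7  7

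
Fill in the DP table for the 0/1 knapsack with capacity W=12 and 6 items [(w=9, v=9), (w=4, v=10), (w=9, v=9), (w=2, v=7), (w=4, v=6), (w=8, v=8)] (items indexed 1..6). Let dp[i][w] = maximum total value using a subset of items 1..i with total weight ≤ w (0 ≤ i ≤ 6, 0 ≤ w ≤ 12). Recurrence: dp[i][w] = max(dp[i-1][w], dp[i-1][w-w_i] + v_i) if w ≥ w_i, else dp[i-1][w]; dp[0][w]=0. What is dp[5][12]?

23

i\w   0   1   2   3   4   5   6   7   8   9  10  11  12
  0   0   0   0   0   0   0   0   0   0   0   0   0   0
  1   0   0   0   0   0   0   0   0   0   9   9   9   9
  2   0   0   0   0  10  10  10  10  10  10  10  10  10
  3   0   0   0   0  10  10  10  10  10  10  10  10  10
  4   0   0   7   7  10  10  17  17  17  17  17  17  17
  5   0   0   7   7  10  10  17  17  17  17  23  23  23
  6   0   0   7   7  10  10  17  17  17  17  23  23  23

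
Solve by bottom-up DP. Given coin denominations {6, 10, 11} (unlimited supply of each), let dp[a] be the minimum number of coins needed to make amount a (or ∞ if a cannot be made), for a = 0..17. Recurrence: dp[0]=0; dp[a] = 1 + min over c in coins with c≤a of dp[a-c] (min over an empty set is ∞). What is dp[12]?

2

 a  0  1  2  3  4  5  6  7  8  9 10 11 12 13 14 15 16 17
dp  0  -  -  -  -  -  1  -  -  -  1  1  2  -  -  -  2  2
(- denotes ∞ / unreachable)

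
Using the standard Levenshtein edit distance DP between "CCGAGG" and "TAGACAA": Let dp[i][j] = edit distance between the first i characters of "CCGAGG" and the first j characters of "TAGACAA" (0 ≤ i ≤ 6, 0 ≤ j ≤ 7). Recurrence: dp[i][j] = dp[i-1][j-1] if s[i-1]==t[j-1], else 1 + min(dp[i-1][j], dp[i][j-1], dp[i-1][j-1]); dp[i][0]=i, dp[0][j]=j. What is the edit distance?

5

   ''  T  A  G  A  C  A  A
''  0  1  2  3  4  5  6  7
 C  1  1  2  3  4  4  5  6
 C  2  2  2  3  4  4  5  6
 G  3  3  3  2  3  4  5  6
 A  4  4  3  3  2  3  4  5
 G  5  5  4  3  3  3  4  5
 G  6  6  5  4  4  4  4  5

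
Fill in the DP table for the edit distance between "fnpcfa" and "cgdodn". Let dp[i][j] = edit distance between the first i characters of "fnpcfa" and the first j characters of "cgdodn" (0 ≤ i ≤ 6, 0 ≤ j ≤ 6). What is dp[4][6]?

   ''  c  g  d  o  d  n
''  0  1  2  3  4  5  6
 f  1  1  2  3  4  5  6
 n  2  2  2  3  4  5  5
 p  3  3  3  3  4  5  6
 c  4  3  4  4  4  5  6
 f  5  4  4  5  5  5  6
 a  6  5  5  5  6  6  6

6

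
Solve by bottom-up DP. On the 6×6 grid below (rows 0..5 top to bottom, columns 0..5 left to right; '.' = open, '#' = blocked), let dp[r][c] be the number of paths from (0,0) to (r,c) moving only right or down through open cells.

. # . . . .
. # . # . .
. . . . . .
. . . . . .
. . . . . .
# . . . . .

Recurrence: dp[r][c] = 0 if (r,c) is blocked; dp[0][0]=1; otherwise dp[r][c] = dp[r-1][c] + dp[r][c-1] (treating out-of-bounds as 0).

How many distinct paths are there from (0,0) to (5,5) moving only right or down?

55

r\c   0   1   2   3   4   5
  0   1   0   0   0   0   0
  1   1   0   0   0   0   0
  2   1   1   1   1   1   1
  3   1   2   3   4   5   6
  4   1   3   6  10  15  21
  5   0   3   9  19  34  55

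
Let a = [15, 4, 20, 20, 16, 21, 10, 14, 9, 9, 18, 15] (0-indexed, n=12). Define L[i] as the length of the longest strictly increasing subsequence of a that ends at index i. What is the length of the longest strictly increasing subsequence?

   i    0    1    2    3    4    5    6    7    8    9   10   11
a[i]   15    4   20   20   16   21   10   14    9    9   18   15
L[i]    1    1    2    2    2    3    2    3    2    2    4    4

4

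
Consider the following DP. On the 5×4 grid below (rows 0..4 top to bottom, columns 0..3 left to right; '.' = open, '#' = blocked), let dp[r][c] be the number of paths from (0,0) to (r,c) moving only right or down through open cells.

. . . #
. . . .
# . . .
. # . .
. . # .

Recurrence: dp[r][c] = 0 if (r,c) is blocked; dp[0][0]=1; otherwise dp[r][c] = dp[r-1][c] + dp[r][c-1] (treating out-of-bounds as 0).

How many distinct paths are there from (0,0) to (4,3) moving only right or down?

r\c   0   1   2   3
  0   1   1   1   0
  1   1   2   3   3
  2   0   2   5   8
  3   0   0   5  13
  4   0   0   0  13

13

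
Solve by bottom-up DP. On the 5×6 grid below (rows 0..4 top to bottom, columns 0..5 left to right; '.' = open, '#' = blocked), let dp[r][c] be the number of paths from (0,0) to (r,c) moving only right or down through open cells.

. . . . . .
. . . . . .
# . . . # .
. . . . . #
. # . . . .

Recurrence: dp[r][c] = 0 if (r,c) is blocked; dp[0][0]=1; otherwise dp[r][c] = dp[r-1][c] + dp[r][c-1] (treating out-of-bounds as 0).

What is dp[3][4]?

r\c   0   1   2   3   4   5
  0   1   1   1   1   1   1
  1   1   2   3   4   5   6
  2   0   2   5   9   0   6
  3   0   2   7  16  16   0
  4   0   0   7  23  39  39

16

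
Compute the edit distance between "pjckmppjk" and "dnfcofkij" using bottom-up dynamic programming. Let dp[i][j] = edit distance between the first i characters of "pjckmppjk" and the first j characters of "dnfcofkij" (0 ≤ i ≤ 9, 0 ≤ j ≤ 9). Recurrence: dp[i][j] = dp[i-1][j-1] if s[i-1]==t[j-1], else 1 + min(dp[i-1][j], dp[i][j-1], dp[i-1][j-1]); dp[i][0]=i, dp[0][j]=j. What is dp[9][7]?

   ''  d  n  f  c  o  f  k  i  j
''  0  1  2  3  4  5  6  7  8  9
 p  1  1  2  3  4  5  6  7  8  9
 j  2  2  2  3  4  5  6  7  8  8
 c  3  3  3  3  3  4  5  6  7  8
 k  4  4  4  4  4  4  5  5  6  7
 m  5  5  5  5  5  5  5  6  6  7
 p  6  6  6  6  6  6  6  6  7  7
 p  7  7  7  7  7  7  7  7  7  8
 j  8  8  8  8  8  8  8  8  8  7
 k  9  9  9  9  9  9  9  8  9  8

8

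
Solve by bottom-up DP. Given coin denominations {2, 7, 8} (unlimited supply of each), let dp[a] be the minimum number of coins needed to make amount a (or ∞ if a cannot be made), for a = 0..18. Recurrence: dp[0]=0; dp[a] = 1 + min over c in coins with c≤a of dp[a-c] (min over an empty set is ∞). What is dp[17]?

3

 a  0  1  2  3  4  5  6  7  8  9 10 11 12 13 14 15 16 17 18
dp  0  -  1  -  2  -  3  1  1  2  2  3  3  4  2  2  2  3  3
(- denotes ∞ / unreachable)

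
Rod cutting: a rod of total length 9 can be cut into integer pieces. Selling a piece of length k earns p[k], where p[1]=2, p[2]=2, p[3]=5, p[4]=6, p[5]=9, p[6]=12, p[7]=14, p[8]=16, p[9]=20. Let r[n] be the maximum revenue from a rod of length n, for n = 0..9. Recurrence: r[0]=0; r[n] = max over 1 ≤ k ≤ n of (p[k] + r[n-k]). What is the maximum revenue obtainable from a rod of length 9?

20

   n    0    1    2    3    4    5    6    7    8    9
r[n]    0    2    4    6    8   10   12   14   16   20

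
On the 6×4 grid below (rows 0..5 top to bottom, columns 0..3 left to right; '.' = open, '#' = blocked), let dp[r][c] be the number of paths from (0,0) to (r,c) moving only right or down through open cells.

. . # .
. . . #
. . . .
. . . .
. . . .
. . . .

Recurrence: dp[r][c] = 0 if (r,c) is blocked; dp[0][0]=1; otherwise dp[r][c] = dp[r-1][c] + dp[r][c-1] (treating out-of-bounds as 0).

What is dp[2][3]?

r\c   0   1   2   3
  0   1   1   0   0
  1   1   2   2   0
  2   1   3   5   5
  3   1   4   9  14
  4   1   5  14  28
  5   1   6  20  48

5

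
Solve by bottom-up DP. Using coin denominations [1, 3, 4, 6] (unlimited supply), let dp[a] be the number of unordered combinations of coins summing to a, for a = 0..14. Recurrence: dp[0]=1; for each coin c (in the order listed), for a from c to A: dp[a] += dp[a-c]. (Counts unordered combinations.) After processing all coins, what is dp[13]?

after  coin     0     1     2     3     4     5     6     7     8     9    10    11    12    13    14
          1     1     1     1     1     1     1     1     1     1     1     1     1     1     1     1
          3     1     1     1     2     2     2     3     3     3     4     4     4     5     5     5
          4     1     1     1     2     3     3     4     5     6     7     8     9    11    12    13
          6     1     1     1     2     3     3     5     6     7     9    11    12    16    18    20

18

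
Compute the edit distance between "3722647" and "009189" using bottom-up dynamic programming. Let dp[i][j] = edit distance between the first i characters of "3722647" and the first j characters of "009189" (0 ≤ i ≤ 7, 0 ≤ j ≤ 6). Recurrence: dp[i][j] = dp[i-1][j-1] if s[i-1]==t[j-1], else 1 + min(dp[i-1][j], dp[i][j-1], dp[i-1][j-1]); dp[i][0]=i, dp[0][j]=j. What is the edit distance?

   ''  0  0  9  1  8  9
''  0  1  2  3  4  5  6
 3  1  1  2  3  4  5  6
 7  2  2  2  3  4  5  6
 2  3  3  3  3  4  5  6
 2  4  4  4  4  4  5  6
 6  5  5  5  5  5  5  6
 4  6  6  6  6  6  6  6
 7  7  7  7  7  7  7  7

7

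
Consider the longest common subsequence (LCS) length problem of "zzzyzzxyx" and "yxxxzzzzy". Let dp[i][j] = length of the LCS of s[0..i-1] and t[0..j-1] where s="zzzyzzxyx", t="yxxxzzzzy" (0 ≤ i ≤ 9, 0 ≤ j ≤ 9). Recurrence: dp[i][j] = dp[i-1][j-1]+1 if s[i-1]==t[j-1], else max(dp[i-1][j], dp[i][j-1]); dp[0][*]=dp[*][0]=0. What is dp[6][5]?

2

   ''  y  x  x  x  z  z  z  z  y
''  0  0  0  0  0  0  0  0  0  0
 z  0  0  0  0  0  1  1  1  1  1
 z  0  0  0  0  0  1  2  2  2  2
 z  0  0  0  0  0  1  2  3  3  3
 y  0  1  1  1  1  1  2  3  3  4
 z  0  1  1  1  1  2  2  3  4  4
 z  0  1  1  1  1  2  3  3  4  4
 x  0  1  2  2  2  2  3  3  4  4
 y  0  1  2  2  2  2  3  3  4  5
 x  0  1  2  3  3  3  3  3  4  5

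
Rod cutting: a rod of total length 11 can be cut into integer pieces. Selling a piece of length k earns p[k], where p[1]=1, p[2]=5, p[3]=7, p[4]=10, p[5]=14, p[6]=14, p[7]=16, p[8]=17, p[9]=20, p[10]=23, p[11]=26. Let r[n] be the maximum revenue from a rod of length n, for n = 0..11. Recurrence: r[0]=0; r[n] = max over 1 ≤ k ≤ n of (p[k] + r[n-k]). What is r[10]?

28

   n    0    1    2    3    4    5    6    7    8    9   10   11
r[n]    0    1    5    7   10   14   15   19   21   24   28   29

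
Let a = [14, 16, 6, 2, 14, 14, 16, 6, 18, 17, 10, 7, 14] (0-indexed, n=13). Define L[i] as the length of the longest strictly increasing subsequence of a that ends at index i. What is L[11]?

   i    0    1    2    3    4    5    6    7    8    9   10   11   12
a[i]   14   16    6    2   14   14   16    6   18   17   10    7   14
L[i]    1    2    1    1    2    2    3    2    4    4    3    3    4

3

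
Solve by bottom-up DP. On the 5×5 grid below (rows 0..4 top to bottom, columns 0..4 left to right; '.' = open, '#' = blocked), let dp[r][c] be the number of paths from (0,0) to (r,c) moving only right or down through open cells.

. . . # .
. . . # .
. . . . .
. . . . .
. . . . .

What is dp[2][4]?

r\c   0   1   2   3   4
  0   1   1   1   0   0
  1   1   2   3   0   0
  2   1   3   6   6   6
  3   1   4  10  16  22
  4   1   5  15  31  53

6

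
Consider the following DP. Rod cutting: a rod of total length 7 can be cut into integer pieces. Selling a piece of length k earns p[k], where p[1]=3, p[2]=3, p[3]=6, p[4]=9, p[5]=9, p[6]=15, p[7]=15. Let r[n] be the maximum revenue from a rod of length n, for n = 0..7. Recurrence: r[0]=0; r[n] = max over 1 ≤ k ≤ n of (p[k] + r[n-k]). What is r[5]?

15

   n    0    1    2    3    4    5    6    7
r[n]    0    3    6    9   12   15   18   21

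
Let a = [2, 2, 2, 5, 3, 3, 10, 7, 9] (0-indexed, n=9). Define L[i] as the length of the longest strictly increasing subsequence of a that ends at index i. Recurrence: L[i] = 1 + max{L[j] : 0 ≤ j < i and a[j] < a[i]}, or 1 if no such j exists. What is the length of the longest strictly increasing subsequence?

4

   i    0    1    2    3    4    5    6    7    8
a[i]    2    2    2    5    3    3   10    7    9
L[i]    1    1    1    2    2    2    3    3    4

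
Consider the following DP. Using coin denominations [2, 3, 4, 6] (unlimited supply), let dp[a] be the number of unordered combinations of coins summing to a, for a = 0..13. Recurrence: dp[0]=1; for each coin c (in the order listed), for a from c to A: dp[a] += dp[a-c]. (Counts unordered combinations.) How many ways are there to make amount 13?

after  coin     0     1     2     3     4     5     6     7     8     9    10    11    12    13
          2     1     0     1     0     1     0     1     0     1     0     1     0     1     0
          3     1     0     1     1     1     1     2     1     2     2     2     2     3     2
          4     1     0     1     1     2     1     3     2     4     3     5     4     7     5
          6     1     0     1     1     2     1     4     2     5     4     7     5    11     7

7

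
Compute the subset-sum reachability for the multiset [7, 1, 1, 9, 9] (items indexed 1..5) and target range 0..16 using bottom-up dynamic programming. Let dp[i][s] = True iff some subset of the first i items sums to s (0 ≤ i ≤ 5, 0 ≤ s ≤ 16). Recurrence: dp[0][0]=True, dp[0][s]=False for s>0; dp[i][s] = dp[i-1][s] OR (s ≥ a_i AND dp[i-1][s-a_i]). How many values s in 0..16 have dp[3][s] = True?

6

i\s   0   1   2   3   4   5   6   7   8   9  10  11  12  13  14  15  16
  0   T   F   F   F   F   F   F   F   F   F   F   F   F   F   F   F   F
  1   T   F   F   F   F   F   F   T   F   F   F   F   F   F   F   F   F
  2   T   T   F   F   F   F   F   T   T   F   F   F   F   F   F   F   F
  3   T   T   T   F   F   F   F   T   T   T   F   F   F   F   F   F   F
  4   T   T   T   F   F   F   F   T   T   T   T   T   F   F   F   F   T
  5   T   T   T   F   F   F   F   T   T   T   T   T   F   F   F   F   T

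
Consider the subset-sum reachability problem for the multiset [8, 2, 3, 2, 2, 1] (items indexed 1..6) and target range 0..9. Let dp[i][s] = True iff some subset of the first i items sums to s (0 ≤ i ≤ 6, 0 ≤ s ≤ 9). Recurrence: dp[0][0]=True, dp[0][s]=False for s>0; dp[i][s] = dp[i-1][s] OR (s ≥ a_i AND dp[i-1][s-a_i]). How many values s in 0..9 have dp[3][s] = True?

5

i\s   0   1   2   3   4   5   6   7   8   9
  0   T   F   F   F   F   F   F   F   F   F
  1   T   F   F   F   F   F   F   F   T   F
  2   T   F   T   F   F   F   F   F   T   F
  3   T   F   T   T   F   T   F   F   T   F
  4   T   F   T   T   T   T   F   T   T   F
  5   T   F   T   T   T   T   T   T   T   T
  6   T   T   T   T   T   T   T   T   T   T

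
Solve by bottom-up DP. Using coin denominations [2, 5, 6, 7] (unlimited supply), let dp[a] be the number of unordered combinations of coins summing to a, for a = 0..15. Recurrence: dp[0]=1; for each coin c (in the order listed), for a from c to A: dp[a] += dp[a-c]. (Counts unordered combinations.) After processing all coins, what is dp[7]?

after  coin     0     1     2     3     4     5     6     7     8     9    10    11    12    13    14    15
          2     1     0     1     0     1     0     1     0     1     0     1     0     1     0     1     0
          5     1     0     1     0     1     1     1     1     1     1     2     1     2     1     2     2
          6     1     0     1     0     1     1     2     1     2     1     3     2     4     2     4     3
          7     1     0     1     0     1     1     2     2     2     2     3     3     5     4     6     5

2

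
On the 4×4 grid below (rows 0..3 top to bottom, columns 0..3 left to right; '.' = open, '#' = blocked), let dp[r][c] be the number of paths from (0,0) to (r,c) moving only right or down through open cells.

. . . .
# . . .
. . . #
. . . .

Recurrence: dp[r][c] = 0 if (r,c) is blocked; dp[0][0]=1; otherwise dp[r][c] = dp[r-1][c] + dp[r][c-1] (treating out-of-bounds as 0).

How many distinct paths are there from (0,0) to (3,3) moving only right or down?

r\c   0   1   2   3
  0   1   1   1   1
  1   0   1   2   3
  2   0   1   3   0
  3   0   1   4   4

4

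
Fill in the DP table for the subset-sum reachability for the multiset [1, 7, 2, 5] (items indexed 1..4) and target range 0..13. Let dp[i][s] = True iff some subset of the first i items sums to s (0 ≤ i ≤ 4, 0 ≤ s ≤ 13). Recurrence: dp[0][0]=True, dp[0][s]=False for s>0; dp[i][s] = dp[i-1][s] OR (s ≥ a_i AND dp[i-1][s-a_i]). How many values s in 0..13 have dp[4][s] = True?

12

i\s   0   1   2   3   4   5   6   7   8   9  10  11  12  13
  0   T   F   F   F   F   F   F   F   F   F   F   F   F   F
  1   T   T   F   F   F   F   F   F   F   F   F   F   F   F
  2   T   T   F   F   F   F   F   T   T   F   F   F   F   F
  3   T   T   T   T   F   F   F   T   T   T   T   F   F   F
  4   T   T   T   T   F   T   T   T   T   T   T   F   T   T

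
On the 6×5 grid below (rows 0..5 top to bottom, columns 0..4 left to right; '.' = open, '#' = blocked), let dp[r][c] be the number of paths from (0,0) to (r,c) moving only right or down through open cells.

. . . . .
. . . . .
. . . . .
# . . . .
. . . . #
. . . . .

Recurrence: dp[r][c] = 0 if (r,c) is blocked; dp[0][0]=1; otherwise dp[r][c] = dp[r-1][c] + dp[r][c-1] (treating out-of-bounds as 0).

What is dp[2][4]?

15

r\c   0   1   2   3   4
  0   1   1   1   1   1
  1   1   2   3   4   5
  2   1   3   6  10  15
  3   0   3   9  19  34
  4   0   3  12  31   0
  5   0   3  15  46  46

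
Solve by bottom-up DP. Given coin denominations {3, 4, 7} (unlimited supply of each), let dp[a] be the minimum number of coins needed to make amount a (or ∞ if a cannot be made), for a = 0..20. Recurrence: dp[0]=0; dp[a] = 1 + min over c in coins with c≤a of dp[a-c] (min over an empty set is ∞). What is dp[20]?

4

 a  0  1  2  3  4  5  6  7  8  9 10 11 12 13 14 15 16 17 18 19 20
dp  0  -  -  1  1  -  2  1  2  3  2  2  3  3  2  3  4  3  3  4  4
(- denotes ∞ / unreachable)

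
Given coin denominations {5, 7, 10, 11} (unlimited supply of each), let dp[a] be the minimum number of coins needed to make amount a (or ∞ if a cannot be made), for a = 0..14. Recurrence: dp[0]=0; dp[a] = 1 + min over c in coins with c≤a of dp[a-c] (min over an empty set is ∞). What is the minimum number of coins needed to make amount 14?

 a  0  1  2  3  4  5  6  7  8  9 10 11 12 13 14
dp  0  -  -  -  -  1  -  1  -  -  1  1  2  -  2
(- denotes ∞ / unreachable)

2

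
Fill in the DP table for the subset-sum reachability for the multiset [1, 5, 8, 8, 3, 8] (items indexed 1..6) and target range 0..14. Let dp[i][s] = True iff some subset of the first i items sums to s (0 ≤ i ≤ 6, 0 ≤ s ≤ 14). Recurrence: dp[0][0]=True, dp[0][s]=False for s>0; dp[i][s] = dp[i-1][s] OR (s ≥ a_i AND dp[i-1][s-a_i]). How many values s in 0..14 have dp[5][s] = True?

12

i\s   0   1   2   3   4   5   6   7   8   9  10  11  12  13  14
  0   T   F   F   F   F   F   F   F   F   F   F   F   F   F   F
  1   T   T   F   F   F   F   F   F   F   F   F   F   F   F   F
  2   T   T   F   F   F   T   T   F   F   F   F   F   F   F   F
  3   T   T   F   F   F   T   T   F   T   T   F   F   F   T   T
  4   T   T   F   F   F   T   T   F   T   T   F   F   F   T   T
  5   T   T   F   T   T   T   T   F   T   T   F   T   T   T   T
  6   T   T   F   T   T   T   T   F   T   T   F   T   T   T   T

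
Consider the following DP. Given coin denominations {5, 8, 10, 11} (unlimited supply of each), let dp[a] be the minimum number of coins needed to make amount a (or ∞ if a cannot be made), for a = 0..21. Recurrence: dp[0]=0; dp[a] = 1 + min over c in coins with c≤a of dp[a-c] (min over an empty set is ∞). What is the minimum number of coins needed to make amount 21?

 a  0  1  2  3  4  5  6  7  8  9 10 11 12 13 14 15 16 17 18 19 20 21
dp  0  -  -  -  -  1  -  -  1  -  1  1  -  2  -  2  2  -  2  2  2  2
(- denotes ∞ / unreachable)

2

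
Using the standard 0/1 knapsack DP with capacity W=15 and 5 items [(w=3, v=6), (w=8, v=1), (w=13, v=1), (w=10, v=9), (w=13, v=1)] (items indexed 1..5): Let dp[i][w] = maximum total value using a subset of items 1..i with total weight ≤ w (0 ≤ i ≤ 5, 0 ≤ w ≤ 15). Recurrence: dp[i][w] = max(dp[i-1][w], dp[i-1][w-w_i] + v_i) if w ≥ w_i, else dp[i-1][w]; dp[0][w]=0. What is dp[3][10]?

i\w   0   1   2   3   4   5   6   7   8   9  10  11  12  13  14  15
  0   0   0   0   0   0   0   0   0   0   0   0   0   0   0   0   0
  1   0   0   0   6   6   6   6   6   6   6   6   6   6   6   6   6
  2   0   0   0   6   6   6   6   6   6   6   6   7   7   7   7   7
  3   0   0   0   6   6   6   6   6   6   6   6   7   7   7   7   7
  4   0   0   0   6   6   6   6   6   6   6   9   9   9  15  15  15
  5   0   0   0   6   6   6   6   6   6   6   9   9   9  15  15  15

6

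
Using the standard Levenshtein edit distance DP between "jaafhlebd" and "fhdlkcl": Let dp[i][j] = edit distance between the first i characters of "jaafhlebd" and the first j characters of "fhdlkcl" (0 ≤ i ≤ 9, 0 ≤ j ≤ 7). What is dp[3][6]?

   ''  f  h  d  l  k  c  l
''  0  1  2  3  4  5  6  7
 j  1  1  2  3  4  5  6  7
 a  2  2  2  3  4  5  6  7
 a  3  3  3  3  4  5  6  7
 f  4  3  4  4  4  5  6  7
 h  5  4  3  4  5  5  6  7
 l  6  5  4  4  4  5  6  6
 e  7  6  5  5  5  5  6  7
 b  8  7  6  6  6  6  6  7
 d  9  8  7  6  7  7  7  7

6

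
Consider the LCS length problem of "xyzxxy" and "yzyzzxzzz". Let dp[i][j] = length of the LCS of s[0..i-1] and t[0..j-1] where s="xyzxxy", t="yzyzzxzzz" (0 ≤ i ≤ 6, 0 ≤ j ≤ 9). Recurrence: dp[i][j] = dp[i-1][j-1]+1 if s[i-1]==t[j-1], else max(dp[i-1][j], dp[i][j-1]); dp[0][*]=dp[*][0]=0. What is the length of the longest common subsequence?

3

   ''  y  z  y  z  z  x  z  z  z
''  0  0  0  0  0  0  0  0  0  0
 x  0  0  0  0  0  0  1  1  1  1
 y  0  1  1  1  1  1  1  1  1  1
 z  0  1  2  2  2  2  2  2  2  2
 x  0  1  2  2  2  2  3  3  3  3
 x  0  1  2  2  2  2  3  3  3  3
 y  0  1  2  3  3  3  3  3  3  3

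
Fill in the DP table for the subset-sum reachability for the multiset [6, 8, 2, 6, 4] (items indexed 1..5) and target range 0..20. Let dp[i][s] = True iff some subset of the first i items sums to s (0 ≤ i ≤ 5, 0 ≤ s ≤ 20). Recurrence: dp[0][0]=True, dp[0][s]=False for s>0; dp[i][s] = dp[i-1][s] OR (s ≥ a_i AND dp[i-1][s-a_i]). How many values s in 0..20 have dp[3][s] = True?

7

i\s   0   1   2   3   4   5   6   7   8   9  10  11  12  13  14  15  16  17  18  19  20
  0   T   F   F   F   F   F   F   F   F   F   F   F   F   F   F   F   F   F   F   F   F
  1   T   F   F   F   F   F   T   F   F   F   F   F   F   F   F   F   F   F   F   F   F
  2   T   F   F   F   F   F   T   F   T   F   F   F   F   F   T   F   F   F   F   F   F
  3   T   F   T   F   F   F   T   F   T   F   T   F   F   F   T   F   T   F   F   F   F
  4   T   F   T   F   F   F   T   F   T   F   T   F   T   F   T   F   T   F   F   F   T
  5   T   F   T   F   T   F   T   F   T   F   T   F   T   F   T   F   T   F   T   F   T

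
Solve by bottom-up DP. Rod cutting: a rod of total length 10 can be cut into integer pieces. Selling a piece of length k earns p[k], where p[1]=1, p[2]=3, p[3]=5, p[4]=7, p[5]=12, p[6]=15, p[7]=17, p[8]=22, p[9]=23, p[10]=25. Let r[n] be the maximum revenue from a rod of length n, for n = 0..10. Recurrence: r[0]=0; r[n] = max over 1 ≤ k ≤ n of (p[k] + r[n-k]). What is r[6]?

15

   n    0    1    2    3    4    5    6    7    8    9   10
r[n]    0    1    3    5    7   12   15   17   22   23   25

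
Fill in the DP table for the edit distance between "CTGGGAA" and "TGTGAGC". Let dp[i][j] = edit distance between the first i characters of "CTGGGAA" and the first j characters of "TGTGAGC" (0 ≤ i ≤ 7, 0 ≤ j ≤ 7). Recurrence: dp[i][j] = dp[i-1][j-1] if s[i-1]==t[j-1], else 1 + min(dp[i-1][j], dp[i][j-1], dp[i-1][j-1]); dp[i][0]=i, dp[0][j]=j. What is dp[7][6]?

3

   ''  T  G  T  G  A  G  C
''  0  1  2  3  4  5  6  7
 C  1  1  2  3  4  5  6  6
 T  2  1  2  2  3  4  5  6
 G  3  2  1  2  2  3  4  5
 G  4  3  2  2  2  3  3  4
 G  5  4  3  3  2  3  3  4
 A  6  5  4  4  3  2  3  4
 A  7  6  5  5  4  3  3  4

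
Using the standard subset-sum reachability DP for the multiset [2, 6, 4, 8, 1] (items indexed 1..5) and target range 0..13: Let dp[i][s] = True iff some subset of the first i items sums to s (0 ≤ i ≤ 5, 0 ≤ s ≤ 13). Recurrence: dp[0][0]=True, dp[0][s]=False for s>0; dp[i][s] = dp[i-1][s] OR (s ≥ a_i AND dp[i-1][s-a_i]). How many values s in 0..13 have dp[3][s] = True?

7

i\s   0   1   2   3   4   5   6   7   8   9  10  11  12  13
  0   T   F   F   F   F   F   F   F   F   F   F   F   F   F
  1   T   F   T   F   F   F   F   F   F   F   F   F   F   F
  2   T   F   T   F   F   F   T   F   T   F   F   F   F   F
  3   T   F   T   F   T   F   T   F   T   F   T   F   T   F
  4   T   F   T   F   T   F   T   F   T   F   T   F   T   F
  5   T   T   T   T   T   T   T   T   T   T   T   T   T   T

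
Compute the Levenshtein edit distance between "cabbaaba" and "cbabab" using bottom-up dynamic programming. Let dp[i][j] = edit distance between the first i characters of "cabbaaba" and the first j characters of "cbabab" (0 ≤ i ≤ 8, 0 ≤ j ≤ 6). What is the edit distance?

4

   ''  c  b  a  b  a  b
''  0  1  2  3  4  5  6
 c  1  0  1  2  3  4  5
 a  2  1  1  1  2  3  4
 b  3  2  1  2  1  2  3
 b  4  3  2  2  2  2  2
 a  5  4  3  2  3  2  3
 a  6  5  4  3  3  3  3
 b  7  6  5  4  3  4  3
 a  8  7  6  5  4  3  4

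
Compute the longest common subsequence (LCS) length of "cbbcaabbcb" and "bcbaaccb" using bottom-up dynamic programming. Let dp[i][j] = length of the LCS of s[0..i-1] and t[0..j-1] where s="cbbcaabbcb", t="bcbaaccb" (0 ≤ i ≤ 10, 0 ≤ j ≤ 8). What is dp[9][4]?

   ''  b  c  b  a  a  c  c  b
''  0  0  0  0  0  0  0  0  0
 c  0  0  1  1  1  1  1  1  1
 b  0  1  1  2  2  2  2  2  2
 b  0  1  1  2  2  2  2  2  3
 c  0  1  2  2  2  2  3  3  3
 a  0  1  2  2  3  3  3  3  3
 a  0  1  2  2  3  4  4  4  4
 b  0  1  2  3  3  4  4  4  5
 b  0  1  2  3  3  4  4  4  5
 c  0  1  2  3  3  4  5  5  5
 b  0  1  2  3  3  4  5  5  6

3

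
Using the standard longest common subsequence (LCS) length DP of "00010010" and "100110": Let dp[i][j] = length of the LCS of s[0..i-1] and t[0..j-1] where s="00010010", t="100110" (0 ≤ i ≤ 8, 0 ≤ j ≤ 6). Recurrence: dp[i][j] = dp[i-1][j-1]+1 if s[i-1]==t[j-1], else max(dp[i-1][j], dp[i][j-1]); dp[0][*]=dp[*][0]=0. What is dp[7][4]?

   ''  1  0  0  1  1  0
''  0  0  0  0  0  0  0
 0  0  0  1  1  1  1  1
 0  0  0  1  2  2  2  2
 0  0  0  1  2  2  2  3
 1  0  1  1  2  3  3  3
 0  0  1  2  2  3  3  4
 0  0  1  2  3  3  3  4
 1  0  1  2  3  4  4  4
 0  0  1  2  3  4  4  5

4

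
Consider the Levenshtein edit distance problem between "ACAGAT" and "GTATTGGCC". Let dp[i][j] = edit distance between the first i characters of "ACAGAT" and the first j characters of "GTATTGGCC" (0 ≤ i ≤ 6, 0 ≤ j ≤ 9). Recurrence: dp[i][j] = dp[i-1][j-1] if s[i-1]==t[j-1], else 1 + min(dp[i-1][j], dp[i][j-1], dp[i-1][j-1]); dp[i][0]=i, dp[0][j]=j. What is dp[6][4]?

   ''  G  T  A  T  T  G  G  C  C
''  0  1  2  3  4  5  6  7  8  9
 A  1  1  2  2  3  4  5  6  7  8
 C  2  2  2  3  3  4  5  6  6  7
 A  3  3  3  2  3  4  5  6  7  7
 G  4  3  4  3  3  4  4  5  6  7
 A  5  4  4  4  4  4  5  5  6  7
 T  6  5  4  5  4  4  5  6  6  7

4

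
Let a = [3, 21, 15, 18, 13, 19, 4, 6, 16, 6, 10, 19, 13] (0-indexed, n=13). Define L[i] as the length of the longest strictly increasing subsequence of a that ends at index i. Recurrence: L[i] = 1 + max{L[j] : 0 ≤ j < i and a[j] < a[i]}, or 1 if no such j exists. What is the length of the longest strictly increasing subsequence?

   i    0    1    2    3    4    5    6    7    8    9   10   11   12
a[i]    3   21   15   18   13   19    4    6   16    6   10   19   13
L[i]    1    2    2    3    2    4    2    3    4    3    4    5    5

5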